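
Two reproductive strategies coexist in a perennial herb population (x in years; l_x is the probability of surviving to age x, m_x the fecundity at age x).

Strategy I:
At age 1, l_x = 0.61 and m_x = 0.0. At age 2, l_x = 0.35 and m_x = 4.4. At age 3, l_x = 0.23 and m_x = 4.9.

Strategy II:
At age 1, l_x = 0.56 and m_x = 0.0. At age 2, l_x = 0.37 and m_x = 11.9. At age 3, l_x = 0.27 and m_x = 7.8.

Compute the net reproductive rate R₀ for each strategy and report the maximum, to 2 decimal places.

6.51

Strategy I: R₀ = 0.61×0.0 + 0.35×4.4 + 0.23×4.9 = 2.6670
Strategy II: R₀ = 0.56×0.0 + 0.37×11.9 + 0.27×7.8 = 6.5090
Highest R₀: strategy II with 6.5090.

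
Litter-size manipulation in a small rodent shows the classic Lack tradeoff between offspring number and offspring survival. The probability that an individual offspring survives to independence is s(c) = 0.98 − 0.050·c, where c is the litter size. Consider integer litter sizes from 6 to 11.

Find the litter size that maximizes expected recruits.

Expected recruits = c × s(c):
  c=6: 6 × 0.680 = 4.080
  c=7: 7 × 0.630 = 4.410
  c=8: 8 × 0.580 = 4.640
  c=9: 9 × 0.530 = 4.770
  c=10: 10 × 0.480 = 4.800
  c=11: 11 × 0.430 = 4.730
Maximum at c = 10 (4.800 recruits).

10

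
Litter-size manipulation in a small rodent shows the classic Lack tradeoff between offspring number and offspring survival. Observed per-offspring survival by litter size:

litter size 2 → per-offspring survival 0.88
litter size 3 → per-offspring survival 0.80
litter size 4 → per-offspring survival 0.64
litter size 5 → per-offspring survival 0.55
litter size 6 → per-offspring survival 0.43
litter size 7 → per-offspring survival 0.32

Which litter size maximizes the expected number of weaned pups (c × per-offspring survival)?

5

Expected weaned pups = c × s(c):
  c=2: 2 × 0.88 = 1.760
  c=3: 3 × 0.80 = 2.400
  c=4: 4 × 0.64 = 2.560
  c=5: 5 × 0.55 = 2.750
  c=6: 6 × 0.43 = 2.580
  c=7: 7 × 0.32 = 2.240
Maximum at c = 5 (2.750 weaned pups).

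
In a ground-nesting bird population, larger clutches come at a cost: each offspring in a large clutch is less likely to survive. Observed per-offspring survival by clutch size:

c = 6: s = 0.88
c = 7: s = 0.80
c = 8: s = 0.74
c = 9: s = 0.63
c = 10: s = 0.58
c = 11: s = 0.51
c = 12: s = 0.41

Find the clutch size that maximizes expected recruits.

Expected recruits = c × s(c):
  c=6: 6 × 0.88 = 5.280
  c=7: 7 × 0.80 = 5.600
  c=8: 8 × 0.74 = 5.920
  c=9: 9 × 0.63 = 5.670
  c=10: 10 × 0.58 = 5.800
  c=11: 11 × 0.51 = 5.610
  c=12: 12 × 0.41 = 4.920
Maximum at c = 8 (5.920 recruits).

8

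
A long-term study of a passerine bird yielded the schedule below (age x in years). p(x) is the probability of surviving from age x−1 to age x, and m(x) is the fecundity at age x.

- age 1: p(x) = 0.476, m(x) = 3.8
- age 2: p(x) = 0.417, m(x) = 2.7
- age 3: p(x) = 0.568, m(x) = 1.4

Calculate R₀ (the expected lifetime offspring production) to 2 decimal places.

Survivorship from birth: l_x = p_1·p_2·…·p_x.
  l_1 = 0.47600
  l_2 = 0.19849
  l_3 = 0.11274
R₀ = Σ l_x m(x):
  age 1: 0.47600 × 3.8 = 1.8088
  age 2: 0.19849 × 2.7 = 0.5359
  age 3: 0.11274 × 1.4 = 0.1578
R₀ = 1.8088 + 0.5359 + 0.1578 = 2.5026

2.50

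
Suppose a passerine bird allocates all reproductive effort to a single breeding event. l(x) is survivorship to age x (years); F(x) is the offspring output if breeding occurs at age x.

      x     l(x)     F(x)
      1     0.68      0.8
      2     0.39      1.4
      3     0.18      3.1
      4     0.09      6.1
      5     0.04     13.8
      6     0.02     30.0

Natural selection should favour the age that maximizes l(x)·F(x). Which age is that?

6

Expected offspring if breeding at age x = l(x) × F(x):
  age 1: 0.68 × 0.8 = 0.544
  age 2: 0.39 × 1.4 = 0.546
  age 3: 0.18 × 3.1 = 0.558
  age 4: 0.09 × 6.1 = 0.549
  age 5: 0.04 × 13.8 = 0.552
  age 6: 0.02 × 30.0 = 0.600
Maximum at age 6 (0.600).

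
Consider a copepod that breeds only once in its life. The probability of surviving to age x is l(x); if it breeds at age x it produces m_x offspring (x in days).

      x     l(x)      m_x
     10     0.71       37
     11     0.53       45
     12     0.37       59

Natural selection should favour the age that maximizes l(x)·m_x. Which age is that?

Expected offspring if breeding at age x = l(x) × m_x:
  age 10: 0.71 × 37 = 26.270
  age 11: 0.53 × 45 = 23.850
  age 12: 0.37 × 59 = 21.830
Maximum at age 10 (26.270).

10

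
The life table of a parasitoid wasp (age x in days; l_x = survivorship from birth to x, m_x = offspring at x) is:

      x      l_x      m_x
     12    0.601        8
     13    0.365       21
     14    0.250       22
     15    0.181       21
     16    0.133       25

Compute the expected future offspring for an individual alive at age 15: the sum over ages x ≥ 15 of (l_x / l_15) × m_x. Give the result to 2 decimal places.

39.37

l_15 = 0.181. Conditional survival from age 15 to x is l_x / l_15.
  x=15: (0.181/0.181) × 21 = 21.0000
  x=16: (0.133/0.181) × 25 = 18.3702
Sum = 21.0000 + 18.3702 = 39.3702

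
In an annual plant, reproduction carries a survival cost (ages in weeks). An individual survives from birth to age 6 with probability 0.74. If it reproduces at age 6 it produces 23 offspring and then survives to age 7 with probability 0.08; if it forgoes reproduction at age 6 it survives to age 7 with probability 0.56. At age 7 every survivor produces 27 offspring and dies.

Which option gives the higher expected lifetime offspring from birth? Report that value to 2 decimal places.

18.62

breed at age 6: R₀ = 0.74 × (23 + 0.08 × 27) = 0.74 × 25.1600 = 18.6184
delay to age 7: R₀ = 0.74 × (0.56 × 27) = 0.74 × 15.1200 = 11.1888
Higher: breed at age 6 (18.6184).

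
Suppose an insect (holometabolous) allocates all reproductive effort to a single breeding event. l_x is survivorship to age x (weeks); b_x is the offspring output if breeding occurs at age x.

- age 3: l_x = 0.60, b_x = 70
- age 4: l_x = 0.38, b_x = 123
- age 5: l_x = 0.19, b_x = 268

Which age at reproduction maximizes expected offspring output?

5

Expected offspring if breeding at age x = l_x × b_x:
  age 3: 0.60 × 70 = 42.000
  age 4: 0.38 × 123 = 46.740
  age 5: 0.19 × 268 = 50.920
Maximum at age 5 (50.920).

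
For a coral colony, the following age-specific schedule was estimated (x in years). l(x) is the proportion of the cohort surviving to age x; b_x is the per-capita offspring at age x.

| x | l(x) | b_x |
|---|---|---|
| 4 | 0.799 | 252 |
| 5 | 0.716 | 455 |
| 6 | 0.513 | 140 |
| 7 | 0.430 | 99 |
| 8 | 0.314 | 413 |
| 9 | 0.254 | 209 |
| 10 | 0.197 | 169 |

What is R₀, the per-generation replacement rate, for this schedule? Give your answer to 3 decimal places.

857.579

R₀ = Σ l(x) b_x:
  age 4: 0.799 × 252 = 201.3480
  age 5: 0.716 × 455 = 325.7800
  age 6: 0.513 × 140 = 71.8200
  age 7: 0.430 × 99 = 42.5700
  age 8: 0.314 × 413 = 129.6820
  age 9: 0.254 × 209 = 53.0860
  age 10: 0.197 × 169 = 33.2930
R₀ = 201.3480 + 325.7800 + 71.8200 + 42.5700 + 129.6820 + 53.0860 + 33.2930 = 857.5790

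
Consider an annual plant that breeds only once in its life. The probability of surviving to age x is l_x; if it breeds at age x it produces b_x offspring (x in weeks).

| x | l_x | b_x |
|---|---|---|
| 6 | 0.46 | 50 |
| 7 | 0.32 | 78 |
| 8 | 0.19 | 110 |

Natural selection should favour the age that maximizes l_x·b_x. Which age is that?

7

Expected offspring if breeding at age x = l_x × b_x:
  age 6: 0.46 × 50 = 23.000
  age 7: 0.32 × 78 = 24.960
  age 8: 0.19 × 110 = 20.900
Maximum at age 7 (24.960).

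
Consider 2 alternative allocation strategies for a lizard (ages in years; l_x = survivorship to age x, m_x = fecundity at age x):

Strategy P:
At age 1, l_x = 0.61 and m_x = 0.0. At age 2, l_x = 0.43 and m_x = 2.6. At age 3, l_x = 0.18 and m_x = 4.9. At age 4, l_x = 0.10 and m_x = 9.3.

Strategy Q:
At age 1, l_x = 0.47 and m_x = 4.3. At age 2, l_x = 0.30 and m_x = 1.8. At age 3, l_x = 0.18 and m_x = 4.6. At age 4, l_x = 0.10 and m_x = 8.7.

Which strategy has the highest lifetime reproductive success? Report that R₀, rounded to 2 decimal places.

4.26

Strategy P: R₀ = 0.61×0.0 + 0.43×2.6 + 0.18×4.9 + 0.10×9.3 = 2.9300
Strategy Q: R₀ = 0.47×4.3 + 0.30×1.8 + 0.18×4.6 + 0.10×8.7 = 4.2590
Highest R₀: strategy Q with 4.2590.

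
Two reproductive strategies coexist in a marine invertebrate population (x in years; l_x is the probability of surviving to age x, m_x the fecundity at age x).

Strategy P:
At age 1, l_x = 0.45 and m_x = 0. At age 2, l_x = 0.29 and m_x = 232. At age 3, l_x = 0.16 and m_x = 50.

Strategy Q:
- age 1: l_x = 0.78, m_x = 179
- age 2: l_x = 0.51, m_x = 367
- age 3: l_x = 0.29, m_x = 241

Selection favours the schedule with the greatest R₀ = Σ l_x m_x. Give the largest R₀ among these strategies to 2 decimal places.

Strategy P: R₀ = 0.45×0 + 0.29×232 + 0.16×50 = 75.2800
Strategy Q: R₀ = 0.78×179 + 0.51×367 + 0.29×241 = 396.6800
Highest R₀: strategy Q with 396.6800.

396.68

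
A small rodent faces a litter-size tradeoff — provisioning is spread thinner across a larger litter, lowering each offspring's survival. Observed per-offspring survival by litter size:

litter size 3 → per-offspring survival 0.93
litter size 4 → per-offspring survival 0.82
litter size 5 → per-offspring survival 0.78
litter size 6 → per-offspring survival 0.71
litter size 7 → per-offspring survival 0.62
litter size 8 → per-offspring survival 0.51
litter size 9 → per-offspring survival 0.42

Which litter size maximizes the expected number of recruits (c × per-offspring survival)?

7

Expected recruits = c × s(c):
  c=3: 3 × 0.93 = 2.790
  c=4: 4 × 0.82 = 3.280
  c=5: 5 × 0.78 = 3.900
  c=6: 6 × 0.71 = 4.260
  c=7: 7 × 0.62 = 4.340
  c=8: 8 × 0.51 = 4.080
  c=9: 9 × 0.42 = 3.780
Maximum at c = 7 (4.340 recruits).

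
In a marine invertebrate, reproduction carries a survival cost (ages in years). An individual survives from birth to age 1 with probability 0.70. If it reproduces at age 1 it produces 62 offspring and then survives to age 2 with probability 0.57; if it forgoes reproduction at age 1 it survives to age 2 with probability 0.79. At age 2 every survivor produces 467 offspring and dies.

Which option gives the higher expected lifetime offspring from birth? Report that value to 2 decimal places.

258.25

breed at age 1: R₀ = 0.70 × (62 + 0.57 × 467) = 0.70 × 328.1900 = 229.7330
delay to age 2: R₀ = 0.70 × (0.79 × 467) = 0.70 × 368.9300 = 258.2510
Higher: delay to age 2 (258.2510).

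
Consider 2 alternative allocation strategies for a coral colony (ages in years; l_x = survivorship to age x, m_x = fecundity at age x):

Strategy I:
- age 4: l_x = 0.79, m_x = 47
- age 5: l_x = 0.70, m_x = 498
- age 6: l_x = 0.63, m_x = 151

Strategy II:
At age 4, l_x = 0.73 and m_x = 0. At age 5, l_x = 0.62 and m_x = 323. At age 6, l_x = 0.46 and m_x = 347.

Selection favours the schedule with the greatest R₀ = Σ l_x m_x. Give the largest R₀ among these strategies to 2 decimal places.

Strategy I: R₀ = 0.79×47 + 0.70×498 + 0.63×151 = 480.8600
Strategy II: R₀ = 0.73×0 + 0.62×323 + 0.46×347 = 359.8800
Highest R₀: strategy I with 480.8600.

480.86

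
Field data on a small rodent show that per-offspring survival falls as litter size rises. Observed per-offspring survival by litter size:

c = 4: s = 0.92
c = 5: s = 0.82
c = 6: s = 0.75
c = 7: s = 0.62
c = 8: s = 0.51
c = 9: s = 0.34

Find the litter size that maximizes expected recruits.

Expected recruits = c × s(c):
  c=4: 4 × 0.92 = 3.680
  c=5: 5 × 0.82 = 4.100
  c=6: 6 × 0.75 = 4.500
  c=7: 7 × 0.62 = 4.340
  c=8: 8 × 0.51 = 4.080
  c=9: 9 × 0.34 = 3.060
Maximum at c = 6 (4.500 recruits).

6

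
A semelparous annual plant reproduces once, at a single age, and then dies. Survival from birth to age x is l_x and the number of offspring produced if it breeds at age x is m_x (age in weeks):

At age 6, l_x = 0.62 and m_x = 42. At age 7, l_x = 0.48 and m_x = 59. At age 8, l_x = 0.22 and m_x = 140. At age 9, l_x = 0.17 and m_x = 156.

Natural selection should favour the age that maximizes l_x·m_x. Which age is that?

Expected offspring if breeding at age x = l_x × m_x:
  age 6: 0.62 × 42 = 26.040
  age 7: 0.48 × 59 = 28.320
  age 8: 0.22 × 140 = 30.800
  age 9: 0.17 × 156 = 26.520
Maximum at age 8 (30.800).

8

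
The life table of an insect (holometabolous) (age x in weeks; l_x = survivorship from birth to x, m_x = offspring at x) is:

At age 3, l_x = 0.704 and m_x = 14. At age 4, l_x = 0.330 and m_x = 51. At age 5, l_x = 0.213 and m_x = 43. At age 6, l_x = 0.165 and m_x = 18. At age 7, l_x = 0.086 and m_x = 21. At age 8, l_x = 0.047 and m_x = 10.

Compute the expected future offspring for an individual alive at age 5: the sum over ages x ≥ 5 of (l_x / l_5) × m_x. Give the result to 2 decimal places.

67.63

l_5 = 0.213. Conditional survival from age 5 to x is l_x / l_5.
  x=5: (0.213/0.213) × 43 = 43.0000
  x=6: (0.165/0.213) × 18 = 13.9437
  x=7: (0.086/0.213) × 21 = 8.4789
  x=8: (0.047/0.213) × 10 = 2.2066
Sum = 43.0000 + 13.9437 + 8.4789 + 2.2066 = 67.6291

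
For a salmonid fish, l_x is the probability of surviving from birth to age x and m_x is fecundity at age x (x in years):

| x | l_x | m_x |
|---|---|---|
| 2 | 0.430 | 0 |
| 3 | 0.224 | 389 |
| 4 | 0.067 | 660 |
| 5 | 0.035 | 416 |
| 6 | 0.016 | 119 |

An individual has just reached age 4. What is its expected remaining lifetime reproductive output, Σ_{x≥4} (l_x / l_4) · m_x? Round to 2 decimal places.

905.73

l_4 = 0.067. Conditional survival from age 4 to x is l_x / l_4.
  x=4: (0.067/0.067) × 660 = 660.0000
  x=5: (0.035/0.067) × 416 = 217.3134
  x=6: (0.016/0.067) × 119 = 28.4179
Sum = 660.0000 + 217.3134 + 28.4179 = 905.7313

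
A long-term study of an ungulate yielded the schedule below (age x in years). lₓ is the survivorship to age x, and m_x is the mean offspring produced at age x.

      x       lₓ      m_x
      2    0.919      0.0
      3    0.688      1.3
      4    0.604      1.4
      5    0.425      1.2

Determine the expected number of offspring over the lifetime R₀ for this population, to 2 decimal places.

R₀ = Σ lₓ m_x:
  age 2: 0.919 × 0.0 = 0.0000
  age 3: 0.688 × 1.3 = 0.8944
  age 4: 0.604 × 1.4 = 0.8456
  age 5: 0.425 × 1.2 = 0.5100
R₀ = 0.0000 + 0.8944 + 0.8456 + 0.5100 = 2.2500

2.25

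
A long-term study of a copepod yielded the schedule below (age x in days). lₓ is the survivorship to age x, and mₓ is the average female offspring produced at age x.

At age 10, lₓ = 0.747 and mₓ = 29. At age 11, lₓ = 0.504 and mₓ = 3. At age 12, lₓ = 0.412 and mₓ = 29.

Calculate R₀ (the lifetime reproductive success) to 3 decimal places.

35.123

R₀ = Σ lₓ mₓ:
  age 10: 0.747 × 29 = 21.6630
  age 11: 0.504 × 3 = 1.5120
  age 12: 0.412 × 29 = 11.9480
R₀ = 21.6630 + 1.5120 + 11.9480 = 35.1230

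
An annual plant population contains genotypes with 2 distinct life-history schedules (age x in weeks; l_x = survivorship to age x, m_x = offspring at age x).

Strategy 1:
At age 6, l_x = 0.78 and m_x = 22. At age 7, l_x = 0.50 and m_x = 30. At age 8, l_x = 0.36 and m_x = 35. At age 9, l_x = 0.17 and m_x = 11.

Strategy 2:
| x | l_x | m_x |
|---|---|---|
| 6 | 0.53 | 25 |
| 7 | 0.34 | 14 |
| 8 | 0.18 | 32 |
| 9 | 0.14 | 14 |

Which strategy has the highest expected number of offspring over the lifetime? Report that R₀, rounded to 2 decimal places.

Strategy 1: R₀ = 0.78×22 + 0.50×30 + 0.36×35 + 0.17×11 = 46.6300
Strategy 2: R₀ = 0.53×25 + 0.34×14 + 0.18×32 + 0.14×14 = 25.7300
Highest R₀: strategy 1 with 46.6300.

46.63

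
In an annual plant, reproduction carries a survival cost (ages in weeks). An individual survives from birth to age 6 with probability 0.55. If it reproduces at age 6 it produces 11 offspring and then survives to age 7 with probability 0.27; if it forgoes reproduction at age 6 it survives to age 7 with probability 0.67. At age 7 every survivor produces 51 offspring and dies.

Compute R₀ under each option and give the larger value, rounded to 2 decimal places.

18.79

breed at age 6: R₀ = 0.55 × (11 + 0.27 × 51) = 0.55 × 24.7700 = 13.6235
delay to age 7: R₀ = 0.55 × (0.67 × 51) = 0.55 × 34.1700 = 18.7935
Higher: delay to age 7 (18.7935).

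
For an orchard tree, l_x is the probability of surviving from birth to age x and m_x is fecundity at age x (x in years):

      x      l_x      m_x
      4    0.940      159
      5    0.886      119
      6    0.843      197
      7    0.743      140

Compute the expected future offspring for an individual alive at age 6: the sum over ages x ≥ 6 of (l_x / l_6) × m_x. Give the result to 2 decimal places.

l_6 = 0.843. Conditional survival from age 6 to x is l_x / l_6.
  x=6: (0.843/0.843) × 197 = 197.0000
  x=7: (0.743/0.843) × 140 = 123.3926
Sum = 197.0000 + 123.3926 = 320.3926

320.39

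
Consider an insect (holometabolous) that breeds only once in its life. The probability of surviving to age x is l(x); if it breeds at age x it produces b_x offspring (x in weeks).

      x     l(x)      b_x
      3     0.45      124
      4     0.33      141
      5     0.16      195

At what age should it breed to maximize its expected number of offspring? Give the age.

3

Expected offspring if breeding at age x = l(x) × b_x:
  age 3: 0.45 × 124 = 55.800
  age 4: 0.33 × 141 = 46.530
  age 5: 0.16 × 195 = 31.200
Maximum at age 3 (55.800).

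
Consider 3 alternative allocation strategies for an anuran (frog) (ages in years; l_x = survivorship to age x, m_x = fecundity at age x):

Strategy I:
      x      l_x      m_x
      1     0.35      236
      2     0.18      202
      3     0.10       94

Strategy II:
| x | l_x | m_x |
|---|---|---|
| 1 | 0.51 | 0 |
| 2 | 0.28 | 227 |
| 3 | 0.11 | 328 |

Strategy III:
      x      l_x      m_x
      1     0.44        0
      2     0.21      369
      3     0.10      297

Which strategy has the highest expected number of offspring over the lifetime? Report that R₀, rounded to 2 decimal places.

128.36

Strategy I: R₀ = 0.35×236 + 0.18×202 + 0.10×94 = 128.3600
Strategy II: R₀ = 0.51×0 + 0.28×227 + 0.11×328 = 99.6400
Strategy III: R₀ = 0.44×0 + 0.21×369 + 0.10×297 = 107.1900
Highest R₀: strategy I with 128.3600.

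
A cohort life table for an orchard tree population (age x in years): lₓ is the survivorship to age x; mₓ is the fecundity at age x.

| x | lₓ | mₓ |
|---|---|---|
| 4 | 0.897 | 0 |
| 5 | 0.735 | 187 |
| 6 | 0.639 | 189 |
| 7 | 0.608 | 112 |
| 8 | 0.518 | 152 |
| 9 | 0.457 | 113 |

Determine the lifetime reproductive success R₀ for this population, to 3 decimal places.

R₀ = Σ lₓ mₓ:
  age 4: 0.897 × 0 = 0.0000
  age 5: 0.735 × 187 = 137.4450
  age 6: 0.639 × 189 = 120.7710
  age 7: 0.608 × 112 = 68.0960
  age 8: 0.518 × 152 = 78.7360
  age 9: 0.457 × 113 = 51.6410
R₀ = 0.0000 + 137.4450 + 120.7710 + 68.0960 + 78.7360 + 51.6410 = 456.6890

456.689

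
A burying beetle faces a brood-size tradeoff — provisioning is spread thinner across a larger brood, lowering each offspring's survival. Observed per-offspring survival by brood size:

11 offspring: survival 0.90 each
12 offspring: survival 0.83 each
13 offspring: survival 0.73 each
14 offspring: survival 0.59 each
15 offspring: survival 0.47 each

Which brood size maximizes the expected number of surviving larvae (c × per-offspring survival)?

12

Expected surviving larvae = c × s(c):
  c=11: 11 × 0.90 = 9.900
  c=12: 12 × 0.83 = 9.960
  c=13: 13 × 0.73 = 9.490
  c=14: 14 × 0.59 = 8.260
  c=15: 15 × 0.47 = 7.050
Maximum at c = 12 (9.960 surviving larvae).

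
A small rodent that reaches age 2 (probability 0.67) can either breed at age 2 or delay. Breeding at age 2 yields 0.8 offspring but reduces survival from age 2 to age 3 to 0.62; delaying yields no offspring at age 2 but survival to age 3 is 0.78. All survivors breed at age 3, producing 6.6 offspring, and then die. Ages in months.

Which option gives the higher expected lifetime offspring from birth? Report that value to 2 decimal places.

3.45

breed at age 2: R₀ = 0.67 × (0.8 + 0.62 × 6.6) = 0.67 × 4.8920 = 3.2776
delay to age 3: R₀ = 0.67 × (0.78 × 6.6) = 0.67 × 5.1480 = 3.4492
Higher: delay to age 3 (3.4492).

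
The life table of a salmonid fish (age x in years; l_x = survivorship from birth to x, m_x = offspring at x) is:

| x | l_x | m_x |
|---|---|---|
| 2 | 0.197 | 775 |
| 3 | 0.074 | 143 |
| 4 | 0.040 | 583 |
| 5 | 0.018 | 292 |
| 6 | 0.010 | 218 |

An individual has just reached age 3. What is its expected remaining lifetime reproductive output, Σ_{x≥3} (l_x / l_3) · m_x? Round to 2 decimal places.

558.62

l_3 = 0.074. Conditional survival from age 3 to x is l_x / l_3.
  x=3: (0.074/0.074) × 143 = 143.0000
  x=4: (0.040/0.074) × 583 = 315.1351
  x=5: (0.018/0.074) × 292 = 71.0270
  x=6: (0.010/0.074) × 218 = 29.4595
Sum = 143.0000 + 315.1351 + 71.0270 + 29.4595 = 558.6216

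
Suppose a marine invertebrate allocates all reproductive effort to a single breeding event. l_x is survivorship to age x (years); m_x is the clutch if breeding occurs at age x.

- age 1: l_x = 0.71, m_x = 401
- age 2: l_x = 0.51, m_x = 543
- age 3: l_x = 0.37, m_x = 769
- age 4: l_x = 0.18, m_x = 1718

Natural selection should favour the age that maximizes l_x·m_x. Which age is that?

4

Expected offspring if breeding at age x = l_x × m_x:
  age 1: 0.71 × 401 = 284.710
  age 2: 0.51 × 543 = 276.930
  age 3: 0.37 × 769 = 284.530
  age 4: 0.18 × 1718 = 309.240
Maximum at age 4 (309.240).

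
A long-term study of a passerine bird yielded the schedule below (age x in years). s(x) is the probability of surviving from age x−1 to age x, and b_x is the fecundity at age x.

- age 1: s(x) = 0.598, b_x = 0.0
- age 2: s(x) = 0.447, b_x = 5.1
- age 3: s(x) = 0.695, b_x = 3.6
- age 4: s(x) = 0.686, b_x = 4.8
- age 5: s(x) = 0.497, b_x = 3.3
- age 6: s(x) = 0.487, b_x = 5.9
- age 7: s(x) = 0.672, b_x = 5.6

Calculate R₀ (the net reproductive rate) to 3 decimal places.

3.151

Survivorship from birth: l_x = s_1·s_2·…·s_x.
  l_1 = 0.59800
  l_2 = 0.26731
  l_3 = 0.18578
  l_4 = 0.12744
  l_5 = 0.06334
  l_6 = 0.03085
  l_7 = 0.02073
R₀ = Σ l_x b_x:
  age 1: 0.59800 × 0.0 = 0.0000
  age 2: 0.26731 × 5.1 = 1.3633
  age 3: 0.18578 × 3.6 = 0.6688
  age 4: 0.12744 × 4.8 = 0.6117
  age 5: 0.06334 × 3.3 = 0.2090
  age 6: 0.03085 × 5.9 = 0.1820
  age 7: 0.02073 × 5.6 = 0.1161
R₀ = 0.0000 + 1.3633 + 0.6688 + 0.6117 + 0.2090 + 0.1820 + 0.1161 = 3.1509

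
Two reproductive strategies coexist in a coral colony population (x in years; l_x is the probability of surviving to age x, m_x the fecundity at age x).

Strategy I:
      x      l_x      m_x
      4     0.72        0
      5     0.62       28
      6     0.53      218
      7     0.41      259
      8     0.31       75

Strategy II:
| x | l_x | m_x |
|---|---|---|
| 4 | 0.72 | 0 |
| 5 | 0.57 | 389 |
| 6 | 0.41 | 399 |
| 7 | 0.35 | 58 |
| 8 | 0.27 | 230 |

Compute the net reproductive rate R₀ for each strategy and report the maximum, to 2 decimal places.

467.72

Strategy I: R₀ = 0.72×0 + 0.62×28 + 0.53×218 + 0.41×259 + 0.31×75 = 262.3400
Strategy II: R₀ = 0.72×0 + 0.57×389 + 0.41×399 + 0.35×58 + 0.27×230 = 467.7200
Highest R₀: strategy II with 467.7200.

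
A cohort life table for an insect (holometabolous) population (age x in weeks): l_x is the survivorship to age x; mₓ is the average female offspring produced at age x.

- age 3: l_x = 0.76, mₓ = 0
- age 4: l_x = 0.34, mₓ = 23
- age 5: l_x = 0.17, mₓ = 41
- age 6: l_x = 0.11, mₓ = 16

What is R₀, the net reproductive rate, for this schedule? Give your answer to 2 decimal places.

16.55

R₀ = Σ l_x mₓ:
  age 3: 0.76 × 0 = 0.0000
  age 4: 0.34 × 23 = 7.8200
  age 5: 0.17 × 41 = 6.9700
  age 6: 0.11 × 16 = 1.7600
R₀ = 0.0000 + 7.8200 + 6.9700 + 1.7600 = 16.5500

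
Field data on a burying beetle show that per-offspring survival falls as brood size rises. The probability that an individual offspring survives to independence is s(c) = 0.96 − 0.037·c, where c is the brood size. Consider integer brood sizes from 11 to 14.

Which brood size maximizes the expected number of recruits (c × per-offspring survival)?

13

Expected recruits = c × s(c):
  c=11: 11 × 0.553 = 6.083
  c=12: 12 × 0.516 = 6.192
  c=13: 13 × 0.479 = 6.227
  c=14: 14 × 0.442 = 6.188
Maximum at c = 13 (6.227 recruits).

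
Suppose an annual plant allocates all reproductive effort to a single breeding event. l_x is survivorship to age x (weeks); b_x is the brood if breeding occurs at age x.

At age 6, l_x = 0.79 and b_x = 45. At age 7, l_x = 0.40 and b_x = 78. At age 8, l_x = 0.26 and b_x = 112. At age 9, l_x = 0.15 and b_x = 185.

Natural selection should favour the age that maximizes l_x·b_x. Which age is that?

Expected offspring if breeding at age x = l_x × b_x:
  age 6: 0.79 × 45 = 35.550
  age 7: 0.40 × 78 = 31.200
  age 8: 0.26 × 112 = 29.120
  age 9: 0.15 × 185 = 27.750
Maximum at age 6 (35.550).

6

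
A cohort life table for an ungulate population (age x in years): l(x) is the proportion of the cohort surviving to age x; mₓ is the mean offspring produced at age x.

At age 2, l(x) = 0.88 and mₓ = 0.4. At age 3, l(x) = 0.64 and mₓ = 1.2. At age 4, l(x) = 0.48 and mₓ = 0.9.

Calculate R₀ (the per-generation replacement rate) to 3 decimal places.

R₀ = Σ l(x) mₓ:
  age 2: 0.88 × 0.4 = 0.3520
  age 3: 0.64 × 1.2 = 0.7680
  age 4: 0.48 × 0.9 = 0.4320
R₀ = 0.3520 + 0.7680 + 0.4320 = 1.5520

1.552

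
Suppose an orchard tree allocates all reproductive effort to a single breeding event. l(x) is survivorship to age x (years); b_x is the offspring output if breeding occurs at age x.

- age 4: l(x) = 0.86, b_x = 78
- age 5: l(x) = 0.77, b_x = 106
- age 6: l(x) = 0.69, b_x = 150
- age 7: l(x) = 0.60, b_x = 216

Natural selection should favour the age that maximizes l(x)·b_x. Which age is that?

Expected offspring if breeding at age x = l(x) × b_x:
  age 4: 0.86 × 78 = 67.080
  age 5: 0.77 × 106 = 81.620
  age 6: 0.69 × 150 = 103.500
  age 7: 0.60 × 216 = 129.600
Maximum at age 7 (129.600).

7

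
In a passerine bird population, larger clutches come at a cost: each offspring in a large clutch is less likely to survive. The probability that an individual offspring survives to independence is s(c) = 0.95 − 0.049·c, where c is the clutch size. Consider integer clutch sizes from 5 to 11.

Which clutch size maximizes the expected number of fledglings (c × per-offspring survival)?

10

Expected fledglings = c × s(c):
  c=5: 5 × 0.705 = 3.525
  c=6: 6 × 0.656 = 3.936
  c=7: 7 × 0.607 = 4.249
  c=8: 8 × 0.558 = 4.464
  c=9: 9 × 0.509 = 4.581
  c=10: 10 × 0.460 = 4.600
  c=11: 11 × 0.411 = 4.521
Maximum at c = 10 (4.600 fledglings).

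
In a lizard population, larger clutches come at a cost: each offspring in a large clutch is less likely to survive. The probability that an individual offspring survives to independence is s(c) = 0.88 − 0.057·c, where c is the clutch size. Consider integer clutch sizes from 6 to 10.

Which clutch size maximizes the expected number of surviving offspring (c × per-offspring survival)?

8

Expected surviving offspring = c × s(c):
  c=6: 6 × 0.538 = 3.228
  c=7: 7 × 0.481 = 3.367
  c=8: 8 × 0.424 = 3.392
  c=9: 9 × 0.367 = 3.303
  c=10: 10 × 0.310 = 3.100
Maximum at c = 8 (3.392 surviving offspring).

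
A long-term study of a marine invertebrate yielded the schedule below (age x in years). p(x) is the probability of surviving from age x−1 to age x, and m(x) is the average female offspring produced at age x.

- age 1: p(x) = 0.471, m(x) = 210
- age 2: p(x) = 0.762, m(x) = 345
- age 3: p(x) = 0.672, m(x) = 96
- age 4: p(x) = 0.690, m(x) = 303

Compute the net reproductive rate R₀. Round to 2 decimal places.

Survivorship from birth: l_x = p_1·p_2·…·p_x.
  l_1 = 0.47100
  l_2 = 0.35890
  l_3 = 0.24118
  l_4 = 0.16642
R₀ = Σ l_x m(x):
  age 1: 0.47100 × 210 = 98.9100
  age 2: 0.35890 × 345 = 123.8205
  age 3: 0.24118 × 96 = 23.1533
  age 4: 0.16642 × 303 = 50.4253
R₀ = 98.9100 + 123.8205 + 23.1533 + 50.4253 = 296.3090

296.31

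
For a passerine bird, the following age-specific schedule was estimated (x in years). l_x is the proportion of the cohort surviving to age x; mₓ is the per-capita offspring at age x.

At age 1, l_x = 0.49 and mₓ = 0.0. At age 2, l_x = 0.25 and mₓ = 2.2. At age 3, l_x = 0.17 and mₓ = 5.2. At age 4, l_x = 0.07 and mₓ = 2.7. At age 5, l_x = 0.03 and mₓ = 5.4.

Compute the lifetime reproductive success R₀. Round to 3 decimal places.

1.785

R₀ = Σ l_x mₓ:
  age 1: 0.49 × 0.0 = 0.0000
  age 2: 0.25 × 2.2 = 0.5500
  age 3: 0.17 × 5.2 = 0.8840
  age 4: 0.07 × 2.7 = 0.1890
  age 5: 0.03 × 5.4 = 0.1620
R₀ = 0.0000 + 0.5500 + 0.8840 + 0.1890 + 0.1620 = 1.7850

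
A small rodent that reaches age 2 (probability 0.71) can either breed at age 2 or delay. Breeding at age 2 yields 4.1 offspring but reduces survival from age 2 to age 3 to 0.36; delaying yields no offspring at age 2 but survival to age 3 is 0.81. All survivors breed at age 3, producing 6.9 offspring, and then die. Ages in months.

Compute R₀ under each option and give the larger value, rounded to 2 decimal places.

breed at age 2: R₀ = 0.71 × (4.1 + 0.36 × 6.9) = 0.71 × 6.5840 = 4.6746
delay to age 3: R₀ = 0.71 × (0.81 × 6.9) = 0.71 × 5.5890 = 3.9682
Higher: breed at age 2 (4.6746).

4.67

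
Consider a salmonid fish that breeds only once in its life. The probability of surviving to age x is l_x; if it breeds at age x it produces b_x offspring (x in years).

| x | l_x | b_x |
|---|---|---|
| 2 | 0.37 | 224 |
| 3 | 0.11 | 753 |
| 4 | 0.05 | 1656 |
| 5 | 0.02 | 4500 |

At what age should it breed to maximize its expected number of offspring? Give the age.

5

Expected offspring if breeding at age x = l_x × b_x:
  age 2: 0.37 × 224 = 82.880
  age 3: 0.11 × 753 = 82.830
  age 4: 0.05 × 1656 = 82.800
  age 5: 0.02 × 4500 = 90.000
Maximum at age 5 (90.000).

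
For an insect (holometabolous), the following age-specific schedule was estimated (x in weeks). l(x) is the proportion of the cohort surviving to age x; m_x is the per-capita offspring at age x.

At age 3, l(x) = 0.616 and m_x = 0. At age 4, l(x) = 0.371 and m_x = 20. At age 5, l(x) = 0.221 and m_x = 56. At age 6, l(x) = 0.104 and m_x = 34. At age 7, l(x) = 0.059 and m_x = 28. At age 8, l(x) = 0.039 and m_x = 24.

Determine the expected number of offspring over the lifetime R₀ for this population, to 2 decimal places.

R₀ = Σ l(x) m_x:
  age 3: 0.616 × 0 = 0.0000
  age 4: 0.371 × 20 = 7.4200
  age 5: 0.221 × 56 = 12.3760
  age 6: 0.104 × 34 = 3.5360
  age 7: 0.059 × 28 = 1.6520
  age 8: 0.039 × 24 = 0.9360
R₀ = 0.0000 + 7.4200 + 12.3760 + 3.5360 + 1.6520 + 0.9360 = 25.9200

25.92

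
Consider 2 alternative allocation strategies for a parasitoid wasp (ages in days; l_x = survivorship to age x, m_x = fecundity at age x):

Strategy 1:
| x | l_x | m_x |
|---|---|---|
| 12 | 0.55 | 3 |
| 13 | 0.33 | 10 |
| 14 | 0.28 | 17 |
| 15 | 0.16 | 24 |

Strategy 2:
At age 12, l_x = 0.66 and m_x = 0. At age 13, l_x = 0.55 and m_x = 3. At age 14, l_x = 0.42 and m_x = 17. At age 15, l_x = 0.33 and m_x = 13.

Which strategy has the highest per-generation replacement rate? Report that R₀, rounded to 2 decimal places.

Strategy 1: R₀ = 0.55×3 + 0.33×10 + 0.28×17 + 0.16×24 = 13.5500
Strategy 2: R₀ = 0.66×0 + 0.55×3 + 0.42×17 + 0.33×13 = 13.0800
Highest R₀: strategy 1 with 13.5500.

13.55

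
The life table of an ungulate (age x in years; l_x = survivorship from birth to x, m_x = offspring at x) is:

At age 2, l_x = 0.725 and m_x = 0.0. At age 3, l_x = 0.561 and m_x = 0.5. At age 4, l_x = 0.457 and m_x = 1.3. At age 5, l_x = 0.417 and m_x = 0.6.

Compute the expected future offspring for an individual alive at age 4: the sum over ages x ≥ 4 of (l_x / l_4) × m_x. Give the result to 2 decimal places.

1.85

l_4 = 0.457. Conditional survival from age 4 to x is l_x / l_4.
  x=4: (0.457/0.457) × 1.3 = 1.3000
  x=5: (0.417/0.457) × 0.6 = 0.5475
Sum = 1.3000 + 0.5475 = 1.8475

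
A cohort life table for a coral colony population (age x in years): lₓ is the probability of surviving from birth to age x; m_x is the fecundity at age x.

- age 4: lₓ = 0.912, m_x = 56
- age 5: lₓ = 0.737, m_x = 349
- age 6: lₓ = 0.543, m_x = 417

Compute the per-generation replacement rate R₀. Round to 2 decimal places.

R₀ = Σ lₓ m_x:
  age 4: 0.912 × 56 = 51.0720
  age 5: 0.737 × 349 = 257.2130
  age 6: 0.543 × 417 = 226.4310
R₀ = 51.0720 + 257.2130 + 226.4310 = 534.7160

534.72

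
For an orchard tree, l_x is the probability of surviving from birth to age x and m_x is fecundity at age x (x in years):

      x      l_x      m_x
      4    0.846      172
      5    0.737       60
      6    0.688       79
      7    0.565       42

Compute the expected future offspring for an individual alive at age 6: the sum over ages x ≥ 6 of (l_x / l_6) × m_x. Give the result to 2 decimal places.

l_6 = 0.688. Conditional survival from age 6 to x is l_x / l_6.
  x=6: (0.688/0.688) × 79 = 79.0000
  x=7: (0.565/0.688) × 42 = 34.4913
Sum = 79.0000 + 34.4913 = 113.4913

113.49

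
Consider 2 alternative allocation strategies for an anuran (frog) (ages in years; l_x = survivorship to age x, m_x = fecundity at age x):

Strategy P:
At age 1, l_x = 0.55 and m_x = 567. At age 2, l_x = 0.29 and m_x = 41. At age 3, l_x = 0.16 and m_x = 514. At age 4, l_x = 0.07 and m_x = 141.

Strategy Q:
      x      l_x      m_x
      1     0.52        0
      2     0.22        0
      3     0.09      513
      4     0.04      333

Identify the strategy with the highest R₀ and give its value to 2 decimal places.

Strategy P: R₀ = 0.55×567 + 0.29×41 + 0.16×514 + 0.07×141 = 415.8500
Strategy Q: R₀ = 0.52×0 + 0.22×0 + 0.09×513 + 0.04×333 = 59.4900
Highest R₀: strategy P with 415.8500.

415.85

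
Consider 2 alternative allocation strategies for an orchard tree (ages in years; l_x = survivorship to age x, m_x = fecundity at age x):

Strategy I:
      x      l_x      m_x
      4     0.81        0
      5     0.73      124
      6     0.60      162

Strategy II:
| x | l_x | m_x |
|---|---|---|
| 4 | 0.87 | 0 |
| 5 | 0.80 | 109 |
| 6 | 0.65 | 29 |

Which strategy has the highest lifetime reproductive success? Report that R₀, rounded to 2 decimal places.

187.72

Strategy I: R₀ = 0.81×0 + 0.73×124 + 0.60×162 = 187.7200
Strategy II: R₀ = 0.87×0 + 0.80×109 + 0.65×29 = 106.0500
Highest R₀: strategy I with 187.7200.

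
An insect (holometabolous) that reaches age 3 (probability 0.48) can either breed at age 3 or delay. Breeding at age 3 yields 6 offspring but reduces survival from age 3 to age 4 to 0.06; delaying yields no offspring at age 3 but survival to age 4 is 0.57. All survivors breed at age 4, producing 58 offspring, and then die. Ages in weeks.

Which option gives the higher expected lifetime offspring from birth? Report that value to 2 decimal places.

breed at age 3: R₀ = 0.48 × (6 + 0.06 × 58) = 0.48 × 9.4800 = 4.5504
delay to age 4: R₀ = 0.48 × (0.57 × 58) = 0.48 × 33.0600 = 15.8688
Higher: delay to age 4 (15.8688).

15.87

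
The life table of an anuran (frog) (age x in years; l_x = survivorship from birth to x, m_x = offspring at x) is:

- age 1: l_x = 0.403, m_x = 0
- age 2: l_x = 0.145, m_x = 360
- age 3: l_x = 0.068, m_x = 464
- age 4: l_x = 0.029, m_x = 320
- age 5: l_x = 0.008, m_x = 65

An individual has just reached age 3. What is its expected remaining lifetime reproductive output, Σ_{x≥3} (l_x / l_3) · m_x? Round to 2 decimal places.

l_3 = 0.068. Conditional survival from age 3 to x is l_x / l_3.
  x=3: (0.068/0.068) × 464 = 464.0000
  x=4: (0.029/0.068) × 320 = 136.4706
  x=5: (0.008/0.068) × 65 = 7.6471
Sum = 464.0000 + 136.4706 + 7.6471 = 608.1176

608.12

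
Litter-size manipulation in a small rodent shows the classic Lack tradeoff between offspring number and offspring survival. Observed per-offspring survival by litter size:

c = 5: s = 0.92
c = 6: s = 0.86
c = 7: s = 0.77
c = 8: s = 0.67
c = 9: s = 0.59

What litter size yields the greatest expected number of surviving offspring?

7

Expected surviving offspring = c × s(c):
  c=5: 5 × 0.92 = 4.600
  c=6: 6 × 0.86 = 5.160
  c=7: 7 × 0.77 = 5.390
  c=8: 8 × 0.67 = 5.360
  c=9: 9 × 0.59 = 5.310
Maximum at c = 7 (5.390 surviving offspring).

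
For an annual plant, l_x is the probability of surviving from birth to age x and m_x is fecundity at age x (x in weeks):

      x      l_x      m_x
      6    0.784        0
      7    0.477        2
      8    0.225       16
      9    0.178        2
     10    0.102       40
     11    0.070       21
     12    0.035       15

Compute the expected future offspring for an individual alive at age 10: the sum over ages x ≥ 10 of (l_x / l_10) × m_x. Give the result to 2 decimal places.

l_10 = 0.102. Conditional survival from age 10 to x is l_x / l_10.
  x=10: (0.102/0.102) × 40 = 40.0000
  x=11: (0.070/0.102) × 21 = 14.4118
  x=12: (0.035/0.102) × 15 = 5.1471
Sum = 40.0000 + 14.4118 + 5.1471 = 59.5588

59.56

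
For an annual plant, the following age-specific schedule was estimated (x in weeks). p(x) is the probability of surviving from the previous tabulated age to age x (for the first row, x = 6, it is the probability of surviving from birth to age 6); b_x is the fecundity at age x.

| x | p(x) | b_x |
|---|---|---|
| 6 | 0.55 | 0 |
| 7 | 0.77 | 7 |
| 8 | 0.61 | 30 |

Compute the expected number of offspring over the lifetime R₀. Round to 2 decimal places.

10.71

Survivorship from birth: l_x = p_6·p_7·…·p_x.
  l_6 = 0.55000
  l_7 = 0.42350
  l_8 = 0.25834
R₀ = Σ l_x b_x:
  age 6: 0.55000 × 0 = 0.0000
  age 7: 0.42350 × 7 = 2.9645
  age 8: 0.25834 × 30 = 7.7502
R₀ = 0.0000 + 2.9645 + 7.7502 = 10.7147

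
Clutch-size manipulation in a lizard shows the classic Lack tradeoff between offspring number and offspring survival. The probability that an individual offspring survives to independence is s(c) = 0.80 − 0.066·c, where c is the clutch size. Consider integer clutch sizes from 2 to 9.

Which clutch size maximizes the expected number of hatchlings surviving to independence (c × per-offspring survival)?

6

Expected hatchlings surviving to independence = c × s(c):
  c=2: 2 × 0.668 = 1.336
  c=3: 3 × 0.602 = 1.806
  c=4: 4 × 0.536 = 2.144
  c=5: 5 × 0.470 = 2.350
  c=6: 6 × 0.404 = 2.424
  c=7: 7 × 0.338 = 2.366
  c=8: 8 × 0.272 = 2.176
  c=9: 9 × 0.206 = 1.854
Maximum at c = 6 (2.424 hatchlings surviving to independence).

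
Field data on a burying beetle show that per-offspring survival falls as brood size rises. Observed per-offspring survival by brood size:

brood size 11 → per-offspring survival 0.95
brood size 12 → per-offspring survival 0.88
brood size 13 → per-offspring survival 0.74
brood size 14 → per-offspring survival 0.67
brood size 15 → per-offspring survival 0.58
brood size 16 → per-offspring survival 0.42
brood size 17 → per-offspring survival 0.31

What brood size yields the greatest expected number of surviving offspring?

12

Expected surviving offspring = c × s(c):
  c=11: 11 × 0.95 = 10.450
  c=12: 12 × 0.88 = 10.560
  c=13: 13 × 0.74 = 9.620
  c=14: 14 × 0.67 = 9.380
  c=15: 15 × 0.58 = 8.700
  c=16: 16 × 0.42 = 6.720
  c=17: 17 × 0.31 = 5.270
Maximum at c = 12 (10.560 surviving offspring).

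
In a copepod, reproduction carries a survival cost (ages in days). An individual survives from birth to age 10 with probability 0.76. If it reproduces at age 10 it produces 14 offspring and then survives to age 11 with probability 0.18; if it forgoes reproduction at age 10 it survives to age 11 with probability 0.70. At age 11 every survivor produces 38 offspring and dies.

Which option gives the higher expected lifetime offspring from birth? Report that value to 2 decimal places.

breed at age 10: R₀ = 0.76 × (14 + 0.18 × 38) = 0.76 × 20.8400 = 15.8384
delay to age 11: R₀ = 0.76 × (0.70 × 38) = 0.76 × 26.6000 = 20.2160
Higher: delay to age 11 (20.2160).

20.22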